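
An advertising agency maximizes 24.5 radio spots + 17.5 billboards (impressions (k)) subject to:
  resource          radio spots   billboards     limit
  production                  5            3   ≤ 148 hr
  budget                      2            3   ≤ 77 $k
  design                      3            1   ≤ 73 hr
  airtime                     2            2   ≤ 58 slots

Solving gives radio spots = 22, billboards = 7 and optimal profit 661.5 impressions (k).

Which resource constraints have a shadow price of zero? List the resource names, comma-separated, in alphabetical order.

production: 131/148 (slack 17)
budget: 65/77 (slack 12)
design: 73/73 (binding)
airtime: 58/58 (binding)
By complementary slackness, a constraint with positive slack has shadow price 0 → budget, production.

budget, production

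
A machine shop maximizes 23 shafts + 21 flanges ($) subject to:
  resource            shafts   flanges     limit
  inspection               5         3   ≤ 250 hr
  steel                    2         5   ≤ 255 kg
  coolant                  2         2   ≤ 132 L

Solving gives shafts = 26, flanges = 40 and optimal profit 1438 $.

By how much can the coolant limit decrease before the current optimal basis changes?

Binding constraints: inspection, coolant. The basis is B = [[5,3],[2,2]] with det 4.
Per unit decrease in coolant, x* moves by d = (0.75, -1.25).
The basis stays optimal until flanges reaches 0; allowable decrease = 32 L.

32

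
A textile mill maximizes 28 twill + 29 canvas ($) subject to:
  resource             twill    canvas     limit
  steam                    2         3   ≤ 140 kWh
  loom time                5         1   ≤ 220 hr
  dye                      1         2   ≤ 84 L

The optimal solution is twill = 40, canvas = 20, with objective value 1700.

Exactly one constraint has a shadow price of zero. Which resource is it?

dye

steam: 140/140 (binding)
loom time: 220/220 (binding)
dye: 80/84 (slack 4)
By complementary slackness, a constraint with positive slack has shadow price 0 → dye.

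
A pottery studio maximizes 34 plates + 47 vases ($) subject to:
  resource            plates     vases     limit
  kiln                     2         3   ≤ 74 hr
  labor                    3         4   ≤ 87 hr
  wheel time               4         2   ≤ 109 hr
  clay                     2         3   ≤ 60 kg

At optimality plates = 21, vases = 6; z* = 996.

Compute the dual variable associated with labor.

8

Check each constraint at x*: kiln 60/74 (slack 14); labor 87/87 (tight); wheel time 96/109 (slack 13); clay 60/60 (tight).
Since kiln, wheel time are not tight, their duals are 0.
Dual feasibility on the basic columns requires 3·y_labor + 2·y_clay = 34, 4·y_labor + 3·y_clay = 47.
→ y_labor = 8 and y_clay = 5.
Shadow price of labor = 8.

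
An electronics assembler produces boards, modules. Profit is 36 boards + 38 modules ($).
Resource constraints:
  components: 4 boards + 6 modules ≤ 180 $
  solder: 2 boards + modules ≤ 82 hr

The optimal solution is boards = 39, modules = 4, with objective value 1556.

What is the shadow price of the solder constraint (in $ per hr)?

8

Both components and solder are binding at x*.
The binding rows give the dual system: 4·y_components + 2·y_solder = 36 and 6·y_components + 1·y_solder = 38.
Solving: y_components = 5, y_solder = 8.
Shadow price of solder = 8.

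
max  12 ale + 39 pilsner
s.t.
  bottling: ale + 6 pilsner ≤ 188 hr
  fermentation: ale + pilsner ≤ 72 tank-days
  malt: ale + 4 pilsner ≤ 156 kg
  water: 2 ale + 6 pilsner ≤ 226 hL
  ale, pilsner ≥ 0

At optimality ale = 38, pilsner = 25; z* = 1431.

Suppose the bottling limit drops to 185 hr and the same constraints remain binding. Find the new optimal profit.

1428

Binding: bottling and water. Non-binding: fermentation (9 unused), malt (18 unused).
Slack constraints have shadow price 0 (complementary slackness).
Dual feasibility on the basic columns requires 1·y_bottling + 2·y_water = 12, 6·y_bottling + 6·y_water = 39.
Solving: y_bottling = 1, y_water = 5.5.
Δz = y_bottling·Δb = 1 × (-3) = -3, so new z* = 1431 − 3 = 1428.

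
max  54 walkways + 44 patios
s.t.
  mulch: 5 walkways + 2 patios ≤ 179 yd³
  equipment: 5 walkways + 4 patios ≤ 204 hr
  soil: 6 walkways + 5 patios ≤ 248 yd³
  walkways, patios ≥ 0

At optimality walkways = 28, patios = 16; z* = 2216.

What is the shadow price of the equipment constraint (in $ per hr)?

Binding: equipment and soil. Non-binding: mulch (7 unused).
Since mulch is not tight, its dual is 0.
The binding rows give the dual system: 5·y_equipment + 6·y_soil = 54 and 4·y_equipment + 5·y_soil = 44.
Solving: y_equipment = 6, y_soil = 4.
Shadow price of equipment = 6.

6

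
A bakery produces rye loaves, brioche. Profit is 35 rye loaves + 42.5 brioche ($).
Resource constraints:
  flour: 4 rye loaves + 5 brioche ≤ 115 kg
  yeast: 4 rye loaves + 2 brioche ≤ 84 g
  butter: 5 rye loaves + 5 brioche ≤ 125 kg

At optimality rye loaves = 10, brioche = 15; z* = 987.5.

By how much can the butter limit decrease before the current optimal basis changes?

Binding constraints: flour, butter. The basis is B = [[4,5],[5,5]] with det -5.
Per unit decrease in butter, x* moves by d = (-1, 0.8).
The basis stays optimal until rye loaves reaches 0; allowable decrease = 10 kg.

10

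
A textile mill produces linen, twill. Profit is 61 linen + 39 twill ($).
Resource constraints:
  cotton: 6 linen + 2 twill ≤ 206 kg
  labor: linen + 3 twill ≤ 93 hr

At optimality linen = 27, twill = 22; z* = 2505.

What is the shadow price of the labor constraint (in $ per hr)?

7

Check each constraint at x*: cotton 206/206 (tight); labor 93/93 (tight).
Dual feasibility on the basic columns requires 6·y_cotton + 1·y_labor = 61, 2·y_cotton + 3·y_labor = 39.
→ y_cotton = 9 and y_labor = 7.
Shadow price of labor = 7.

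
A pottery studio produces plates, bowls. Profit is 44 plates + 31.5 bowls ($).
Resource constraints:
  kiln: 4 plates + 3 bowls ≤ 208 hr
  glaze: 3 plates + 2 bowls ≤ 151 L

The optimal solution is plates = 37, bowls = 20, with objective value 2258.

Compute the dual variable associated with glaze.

Check each constraint at x*: kiln 208/208 (tight); glaze 151/151 (tight).
From A_Bᵀ y = c: 4·y_kiln + 3·y_glaze = 44; 3·y_kiln + 2·y_glaze = 31.5.
Solving: y_kiln = 6.5, y_glaze = 6.
Shadow price of glaze = 6.

6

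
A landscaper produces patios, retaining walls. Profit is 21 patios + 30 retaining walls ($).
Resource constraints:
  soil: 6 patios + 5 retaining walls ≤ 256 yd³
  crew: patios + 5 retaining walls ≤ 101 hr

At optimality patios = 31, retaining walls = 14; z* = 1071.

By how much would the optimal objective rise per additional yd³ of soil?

Check each constraint at x*: soil 256/256 (tight); crew 101/101 (tight).
Dual feasibility on the basic columns requires 6·y_soil + 1·y_crew = 21, 5·y_soil + 5·y_crew = 30.
This yields shadow prices y_soil = 3, y_crew = 3.
Shadow price of soil = 3.

3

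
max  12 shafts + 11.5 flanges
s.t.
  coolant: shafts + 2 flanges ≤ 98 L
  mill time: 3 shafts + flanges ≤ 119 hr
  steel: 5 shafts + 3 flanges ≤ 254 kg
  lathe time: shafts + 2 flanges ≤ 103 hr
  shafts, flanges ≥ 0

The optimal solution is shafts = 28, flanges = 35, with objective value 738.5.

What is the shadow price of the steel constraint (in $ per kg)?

At the optimum: coolant uses 98 of 98 (binding); mill time uses 119 of 119 (binding); steel uses 245 of 254 (slack = 9); lathe time uses 98 of 103 (slack = 5).
Slack constraints have shadow price 0 (complementary slackness).
From A_Bᵀ y = c: 1·y_coolant + 3·y_mill time = 12; 2·y_coolant + 1·y_mill time = 11.5.
→ y_coolant = 4.5 and y_mill time = 2.5.
Shadow price of steel = 0.

0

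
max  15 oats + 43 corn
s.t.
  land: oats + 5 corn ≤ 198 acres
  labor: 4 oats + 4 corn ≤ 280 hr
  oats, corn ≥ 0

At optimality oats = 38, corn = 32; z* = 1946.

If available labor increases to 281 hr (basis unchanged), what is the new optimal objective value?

Both land and labor are binding at x*.
The binding rows give the dual system: 1·y_land + 4·y_labor = 15 and 5·y_land + 4·y_labor = 43.
→ y_land = 7 and y_labor = 2.
Δz = y_labor·Δb = 2 × (1) = 2, so new z* = 1946 + 2 = 1948.

1948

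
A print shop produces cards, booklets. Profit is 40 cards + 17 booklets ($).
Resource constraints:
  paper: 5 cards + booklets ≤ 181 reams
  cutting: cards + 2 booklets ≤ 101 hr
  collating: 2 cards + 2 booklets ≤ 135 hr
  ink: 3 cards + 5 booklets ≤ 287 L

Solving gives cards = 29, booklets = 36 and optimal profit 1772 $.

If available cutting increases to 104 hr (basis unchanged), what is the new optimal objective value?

At the optimum: paper uses 181 of 181 (binding); cutting uses 101 of 101 (binding); collating uses 130 of 135 (slack = 5); ink uses 267 of 287 (slack = 20).
By complementary slackness, y = 0 for the non-binding constraints.
From A_Bᵀ y = c: 5·y_paper + 1·y_cutting = 40; 1·y_paper + 2·y_cutting = 17.
Solving: y_paper = 7, y_cutting = 5.
Δz = y_cutting·Δb = 5 × (3) = 15, so new z* = 1772 + 15 = 1787.

1787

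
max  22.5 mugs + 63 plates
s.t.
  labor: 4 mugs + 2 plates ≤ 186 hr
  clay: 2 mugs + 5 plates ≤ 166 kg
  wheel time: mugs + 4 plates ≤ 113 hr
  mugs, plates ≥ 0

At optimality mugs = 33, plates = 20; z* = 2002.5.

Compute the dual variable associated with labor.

Check each constraint at x*: labor 172/186 (slack 14); clay 166/166 (tight); wheel time 113/113 (tight).
Slack constraints have shadow price 0 (complementary slackness).
From A_Bᵀ y = c: 2·y_clay + 1·y_wheel time = 22.5; 5·y_clay + 4·y_wheel time = 63.
→ y_clay = 9 and y_wheel time = 4.5.
Shadow price of labor = 0.

0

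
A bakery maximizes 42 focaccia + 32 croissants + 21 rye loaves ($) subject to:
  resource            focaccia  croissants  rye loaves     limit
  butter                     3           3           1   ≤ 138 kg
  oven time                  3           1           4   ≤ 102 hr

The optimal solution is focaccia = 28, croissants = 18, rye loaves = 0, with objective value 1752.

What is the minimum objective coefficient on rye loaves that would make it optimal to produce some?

Check each constraint at x*: butter 138/138 (tight); oven time 102/102 (tight).
From A_Bᵀ y = c: 3·y_butter + 3·y_oven time = 42; 3·y_butter + 1·y_oven time = 32.
This yields shadow prices y_butter = 9, y_oven time = 5.
rye loaves enters the basis when its profit ≥ yᵀa₃ = 9·1 + 5·4 = 29.

29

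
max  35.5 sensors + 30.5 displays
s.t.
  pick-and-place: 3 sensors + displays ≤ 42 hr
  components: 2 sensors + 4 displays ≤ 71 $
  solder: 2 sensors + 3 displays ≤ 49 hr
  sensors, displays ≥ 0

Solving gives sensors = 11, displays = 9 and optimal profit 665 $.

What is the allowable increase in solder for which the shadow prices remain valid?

Binding constraints: pick-and-place, solder. The basis is B = [[3,1],[2,3]] with det 7.
Per unit increase in solder, x* moves by d = (-0.1429, 0.4286).
The basis stays optimal until components becomes binding; allowable increase = 9.1 hr.

9.1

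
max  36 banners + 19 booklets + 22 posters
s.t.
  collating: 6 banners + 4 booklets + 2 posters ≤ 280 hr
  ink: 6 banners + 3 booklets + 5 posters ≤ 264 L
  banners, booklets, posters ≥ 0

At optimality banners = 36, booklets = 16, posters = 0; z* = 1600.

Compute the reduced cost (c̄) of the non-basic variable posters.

-5

Check each constraint at x*: collating 280/280 (tight); ink 264/264 (tight).
Dual feasibility on the basic columns requires 6·y_collating + 6·y_ink = 36, 4·y_collating + 3·y_ink = 19.
→ y_collating = 1 and y_ink = 5.
Reduced cost of posters: c₃ − yᵀa₃ = 22 − (1·2 + 5·5) = 22 − 27 = -5.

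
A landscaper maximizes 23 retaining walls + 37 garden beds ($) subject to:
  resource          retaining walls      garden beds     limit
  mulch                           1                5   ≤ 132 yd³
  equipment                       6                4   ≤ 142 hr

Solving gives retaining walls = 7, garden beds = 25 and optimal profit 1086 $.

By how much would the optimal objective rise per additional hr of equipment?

3

At the optimum: mulch uses 132 of 132 (binding); equipment uses 142 of 142 (binding).
Dual feasibility on the basic columns requires 1·y_mulch + 6·y_equipment = 23, 5·y_mulch + 4·y_equipment = 37.
→ y_mulch = 5 and y_equipment = 3.
Shadow price of equipment = 3.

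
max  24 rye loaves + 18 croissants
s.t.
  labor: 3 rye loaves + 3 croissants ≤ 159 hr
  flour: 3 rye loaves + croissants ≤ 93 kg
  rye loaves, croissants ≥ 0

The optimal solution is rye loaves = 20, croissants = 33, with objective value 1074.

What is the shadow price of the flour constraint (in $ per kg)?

Check each constraint at x*: labor 159/159 (tight); flour 93/93 (tight).
From A_Bᵀ y = c: 3·y_labor + 3·y_flour = 24; 3·y_labor + 1·y_flour = 18.
→ y_labor = 5 and y_flour = 3.
Shadow price of flour = 3.

3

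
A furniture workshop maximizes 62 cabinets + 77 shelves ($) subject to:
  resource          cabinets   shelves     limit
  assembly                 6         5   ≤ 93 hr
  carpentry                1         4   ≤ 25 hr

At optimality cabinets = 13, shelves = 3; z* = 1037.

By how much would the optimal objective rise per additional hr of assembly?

9

Check each constraint at x*: assembly 93/93 (tight); carpentry 25/25 (tight).
The binding rows give the dual system: 6·y_assembly + 1·y_carpentry = 62 and 5·y_assembly + 4·y_carpentry = 77.
This yields shadow prices y_assembly = 9, y_carpentry = 8.
Shadow price of assembly = 9.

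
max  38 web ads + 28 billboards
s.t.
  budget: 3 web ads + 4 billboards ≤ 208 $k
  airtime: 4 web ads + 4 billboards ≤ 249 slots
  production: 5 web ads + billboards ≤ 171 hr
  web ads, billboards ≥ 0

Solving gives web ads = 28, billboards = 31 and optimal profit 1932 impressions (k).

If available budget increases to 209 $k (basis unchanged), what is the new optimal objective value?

At the optimum: budget uses 208 of 208 (binding); airtime uses 236 of 249 (slack = 13); production uses 171 of 171 (binding).
By complementary slackness, y = 0 for the non-binding constraint.
Dual feasibility on the basic columns requires 3·y_budget + 5·y_production = 38, 4·y_budget + 1·y_production = 28.
→ y_budget = 6 and y_production = 4.
Δz = y_budget·Δb = 6 × (1) = 6, so new z* = 1932 + 6 = 1938.

1938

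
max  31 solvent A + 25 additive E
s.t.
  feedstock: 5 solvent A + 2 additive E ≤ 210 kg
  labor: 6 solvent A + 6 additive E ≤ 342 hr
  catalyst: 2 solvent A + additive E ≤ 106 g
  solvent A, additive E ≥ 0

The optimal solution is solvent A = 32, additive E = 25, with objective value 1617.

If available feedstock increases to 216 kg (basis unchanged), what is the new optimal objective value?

1629

Check each constraint at x*: feedstock 210/210 (tight); labor 342/342 (tight); catalyst 89/106 (slack 17).
By complementary slackness, y = 0 for the non-binding constraint.
The binding rows give the dual system: 5·y_feedstock + 6·y_labor = 31 and 2·y_feedstock + 6·y_labor = 25.
Solving: y_feedstock = 2, y_labor = 3.5.
Δz = y_feedstock·Δb = 2 × (6) = 12, so new z* = 1617 + 12 = 1629.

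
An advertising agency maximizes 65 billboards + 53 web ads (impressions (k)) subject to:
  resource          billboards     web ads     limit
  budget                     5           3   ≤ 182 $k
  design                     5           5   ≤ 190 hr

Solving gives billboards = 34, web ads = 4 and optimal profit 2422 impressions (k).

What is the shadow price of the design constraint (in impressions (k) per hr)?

Check each constraint at x*: budget 182/182 (tight); design 190/190 (tight).
From A_Bᵀ y = c: 5·y_budget + 5·y_design = 65; 3·y_budget + 5·y_design = 53.
Solving: y_budget = 6, y_design = 7.
Shadow price of design = 7.

7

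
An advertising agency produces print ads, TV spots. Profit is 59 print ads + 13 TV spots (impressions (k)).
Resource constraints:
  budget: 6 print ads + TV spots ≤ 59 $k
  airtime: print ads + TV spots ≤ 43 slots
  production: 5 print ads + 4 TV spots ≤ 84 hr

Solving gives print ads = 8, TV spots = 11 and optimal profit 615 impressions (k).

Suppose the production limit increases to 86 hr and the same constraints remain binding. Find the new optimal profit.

617

At the optimum: budget uses 59 of 59 (binding); airtime uses 19 of 43 (slack = 24); production uses 84 of 84 (binding).
By complementary slackness, y = 0 for the non-binding constraint.
The binding rows give the dual system: 6·y_budget + 5·y_production = 59 and 1·y_budget + 4·y_production = 13.
Solving: y_budget = 9, y_production = 1.
Δz = y_production·Δb = 1 × (2) = 2, so new z* = 615 + 2 = 617.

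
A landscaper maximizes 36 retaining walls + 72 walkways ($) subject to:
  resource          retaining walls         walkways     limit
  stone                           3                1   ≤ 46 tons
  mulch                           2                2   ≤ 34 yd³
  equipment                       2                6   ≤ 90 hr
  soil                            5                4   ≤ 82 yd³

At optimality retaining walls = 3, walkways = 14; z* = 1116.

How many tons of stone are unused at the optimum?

23

stone used = 3·3 + 1·14 = 23; slack = 46 − 23 = 23.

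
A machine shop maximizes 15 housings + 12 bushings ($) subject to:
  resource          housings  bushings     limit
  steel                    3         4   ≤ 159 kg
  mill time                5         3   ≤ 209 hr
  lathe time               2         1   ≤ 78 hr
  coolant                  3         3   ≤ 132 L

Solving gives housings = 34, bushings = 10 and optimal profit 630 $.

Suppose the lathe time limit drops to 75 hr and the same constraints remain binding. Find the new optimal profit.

Check each constraint at x*: steel 142/159 (slack 17); mill time 200/209 (slack 9); lathe time 78/78 (tight); coolant 132/132 (tight).
Slack constraints have shadow price 0 (complementary slackness).
The binding rows give the dual system: 2·y_lathe time + 3·y_coolant = 15 and 1·y_lathe time + 3·y_coolant = 12.
→ y_lathe time = 3 and y_coolant = 3.
Δz = y_lathe time·Δb = 3 × (-3) = -9, so new z* = 630 − 9 = 621.

621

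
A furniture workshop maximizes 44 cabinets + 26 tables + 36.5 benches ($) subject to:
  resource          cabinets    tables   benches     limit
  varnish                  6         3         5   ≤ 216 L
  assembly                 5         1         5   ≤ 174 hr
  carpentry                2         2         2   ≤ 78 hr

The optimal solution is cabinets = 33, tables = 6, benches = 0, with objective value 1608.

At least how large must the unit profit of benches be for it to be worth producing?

Binding: varnish and carpentry. Non-binding: assembly (3 unused).
By complementary slackness, y = 0 for the non-binding constraint.
From A_Bᵀ y = c: 6·y_varnish + 2·y_carpentry = 44; 3·y_varnish + 2·y_carpentry = 26.
This yields shadow prices y_varnish = 6, y_carpentry = 4.
benches enters the basis when its profit ≥ yᵀa₃ = 6·5 + 4·2 = 38.

38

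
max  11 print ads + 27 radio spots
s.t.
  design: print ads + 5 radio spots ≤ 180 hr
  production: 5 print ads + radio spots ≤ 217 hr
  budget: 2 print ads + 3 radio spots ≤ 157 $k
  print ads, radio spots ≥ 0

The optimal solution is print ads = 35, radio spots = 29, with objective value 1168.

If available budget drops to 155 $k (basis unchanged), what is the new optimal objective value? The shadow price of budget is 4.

Δb = -2, so new z* = 1168 + (4)·(-2) = 1168 − 8 = 1160.

1160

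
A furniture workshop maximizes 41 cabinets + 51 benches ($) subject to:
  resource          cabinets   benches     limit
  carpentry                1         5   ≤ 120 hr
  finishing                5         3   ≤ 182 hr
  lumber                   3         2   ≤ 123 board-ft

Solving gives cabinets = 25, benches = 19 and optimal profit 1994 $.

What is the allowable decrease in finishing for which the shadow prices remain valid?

Binding constraints: carpentry, finishing. The basis is B = [[1,5],[5,3]] with det -22.
Per unit decrease in finishing, x* moves by d = (-0.2273, 0.0455).
The basis stays optimal until cabinets reaches 0; allowable decrease = 110 hr.

110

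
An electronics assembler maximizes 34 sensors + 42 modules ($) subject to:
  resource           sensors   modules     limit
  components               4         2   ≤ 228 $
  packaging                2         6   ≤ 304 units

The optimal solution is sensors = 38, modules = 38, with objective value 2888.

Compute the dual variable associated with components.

Both components and packaging are binding at x*.
Dual feasibility on the basic columns requires 4·y_components + 2·y_packaging = 34, 2·y_components + 6·y_packaging = 42.
Solving: y_components = 6, y_packaging = 5.
Shadow price of components = 6.

6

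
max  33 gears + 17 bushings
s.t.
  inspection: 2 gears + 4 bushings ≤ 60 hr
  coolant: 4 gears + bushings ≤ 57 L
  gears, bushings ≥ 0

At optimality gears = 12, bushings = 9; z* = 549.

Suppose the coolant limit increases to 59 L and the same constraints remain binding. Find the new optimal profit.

Both inspection and coolant are binding at x*.
Dual feasibility on the basic columns requires 2·y_inspection + 4·y_coolant = 33, 4·y_inspection + 1·y_coolant = 17.
→ y_inspection = 2.5 and y_coolant = 7.
Δz = y_coolant·Δb = 7 × (2) = 14, so new z* = 549 + 14 = 563.

563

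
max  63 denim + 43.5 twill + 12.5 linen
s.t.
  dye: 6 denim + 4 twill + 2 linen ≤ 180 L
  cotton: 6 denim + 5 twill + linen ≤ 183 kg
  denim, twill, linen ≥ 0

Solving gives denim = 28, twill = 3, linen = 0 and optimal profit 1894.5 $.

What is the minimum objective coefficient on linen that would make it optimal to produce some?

19.5

Check each constraint at x*: dye 180/180 (tight); cotton 183/183 (tight).
The binding rows give the dual system: 6·y_dye + 6·y_cotton = 63 and 4·y_dye + 5·y_cotton = 43.5.
Solving: y_dye = 9, y_cotton = 1.5.
linen enters the basis when its profit ≥ yᵀa₃ = 9·2 + 1.5·1 = 19.5.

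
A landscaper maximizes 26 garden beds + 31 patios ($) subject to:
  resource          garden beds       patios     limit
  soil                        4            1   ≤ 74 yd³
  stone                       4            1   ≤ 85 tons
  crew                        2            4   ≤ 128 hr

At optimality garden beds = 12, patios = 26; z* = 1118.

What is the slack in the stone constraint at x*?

11

stone used = 4·12 + 1·26 = 74; slack = 85 − 74 = 11.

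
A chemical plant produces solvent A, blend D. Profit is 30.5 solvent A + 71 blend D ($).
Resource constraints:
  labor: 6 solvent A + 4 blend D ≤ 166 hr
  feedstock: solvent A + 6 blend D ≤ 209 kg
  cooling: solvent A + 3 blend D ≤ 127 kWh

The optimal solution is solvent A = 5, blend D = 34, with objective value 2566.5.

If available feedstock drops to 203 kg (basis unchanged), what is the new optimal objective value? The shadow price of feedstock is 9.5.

Δb = -6, so new z* = 2566.5 + (9.5)·(-6) = 2566.5 − 57 = 2509.5.

2509.5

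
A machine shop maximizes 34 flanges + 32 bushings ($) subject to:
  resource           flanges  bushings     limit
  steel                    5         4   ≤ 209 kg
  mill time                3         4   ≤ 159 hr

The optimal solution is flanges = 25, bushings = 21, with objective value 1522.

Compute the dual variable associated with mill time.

At the optimum: steel uses 209 of 209 (binding); mill time uses 159 of 159 (binding).
Dual feasibility on the basic columns requires 5·y_steel + 3·y_mill time = 34, 4·y_steel + 4·y_mill time = 32.
→ y_steel = 5 and y_mill time = 3.
Shadow price of mill time = 3.

3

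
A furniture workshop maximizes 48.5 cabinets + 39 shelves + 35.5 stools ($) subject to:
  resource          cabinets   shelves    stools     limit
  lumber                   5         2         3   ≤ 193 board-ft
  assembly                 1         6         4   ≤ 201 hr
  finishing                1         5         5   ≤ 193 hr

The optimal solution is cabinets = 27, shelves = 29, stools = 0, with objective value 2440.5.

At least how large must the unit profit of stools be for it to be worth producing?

At the optimum: lumber uses 193 of 193 (binding); assembly uses 201 of 201 (binding); finishing uses 172 of 193 (slack = 21).
By complementary slackness, y = 0 for the non-binding constraint.
From A_Bᵀ y = c: 5·y_lumber + 1·y_assembly = 48.5; 2·y_lumber + 6·y_assembly = 39.
This yields shadow prices y_lumber = 9, y_assembly = 3.5.
stools enters the basis when its profit ≥ yᵀa₃ = 9·3 + 3.5·4 = 41.

41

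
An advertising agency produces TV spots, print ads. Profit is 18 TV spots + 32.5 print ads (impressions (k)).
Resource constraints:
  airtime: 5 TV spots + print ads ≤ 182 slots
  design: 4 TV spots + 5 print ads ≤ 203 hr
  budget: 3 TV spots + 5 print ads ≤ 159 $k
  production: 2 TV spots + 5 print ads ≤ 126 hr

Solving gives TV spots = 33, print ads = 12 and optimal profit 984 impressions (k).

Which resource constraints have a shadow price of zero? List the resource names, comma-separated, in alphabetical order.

airtime, design

airtime: 177/182 (slack 5)
design: 192/203 (slack 11)
budget: 159/159 (binding)
production: 126/126 (binding)
By complementary slackness, a constraint with positive slack has shadow price 0 → airtime, design.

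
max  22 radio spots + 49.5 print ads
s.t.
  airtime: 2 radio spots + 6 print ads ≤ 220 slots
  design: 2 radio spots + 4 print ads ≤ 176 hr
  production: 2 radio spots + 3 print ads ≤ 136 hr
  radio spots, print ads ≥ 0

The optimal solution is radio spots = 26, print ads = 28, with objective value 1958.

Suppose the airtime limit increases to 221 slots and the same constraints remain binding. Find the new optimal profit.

At the optimum: airtime uses 220 of 220 (binding); design uses 164 of 176 (slack = 12); production uses 136 of 136 (binding).
By complementary slackness, y = 0 for the non-binding constraint.
Dual feasibility on the basic columns requires 2·y_airtime + 2·y_production = 22, 6·y_airtime + 3·y_production = 49.5.
Solving: y_airtime = 5.5, y_production = 5.5.
Δz = y_airtime·Δb = 5.5 × (1) = 5.5, so new z* = 1958 + 5.5 = 1963.5.

1963.5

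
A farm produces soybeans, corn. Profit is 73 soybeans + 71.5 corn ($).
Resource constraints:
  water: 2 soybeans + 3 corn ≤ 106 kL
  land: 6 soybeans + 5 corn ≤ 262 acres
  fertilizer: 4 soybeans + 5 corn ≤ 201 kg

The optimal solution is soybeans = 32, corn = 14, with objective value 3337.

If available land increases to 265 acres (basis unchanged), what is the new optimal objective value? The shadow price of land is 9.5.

3365.5

Δb = 3, so new z* = 3337 + (9.5)·(3) = 3337 + 28.5 = 3365.5.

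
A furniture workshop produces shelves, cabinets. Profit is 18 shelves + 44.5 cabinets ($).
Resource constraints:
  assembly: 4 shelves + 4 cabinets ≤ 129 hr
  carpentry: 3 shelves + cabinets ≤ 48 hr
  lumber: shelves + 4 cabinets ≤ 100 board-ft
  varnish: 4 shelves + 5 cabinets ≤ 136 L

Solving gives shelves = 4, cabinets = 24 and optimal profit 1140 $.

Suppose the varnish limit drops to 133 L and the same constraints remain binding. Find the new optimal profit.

Binding: lumber and varnish. Non-binding: assembly (17 unused), carpentry (12 unused).
By complementary slackness, y = 0 for the non-binding constraints.
Dual feasibility on the basic columns requires 1·y_lumber + 4·y_varnish = 18, 4·y_lumber + 5·y_varnish = 44.5.
→ y_lumber = 8 and y_varnish = 2.5.
Δz = y_varnish·Δb = 2.5 × (-3) = -7.5, so new z* = 1140 − 7.5 = 1132.5.

1132.5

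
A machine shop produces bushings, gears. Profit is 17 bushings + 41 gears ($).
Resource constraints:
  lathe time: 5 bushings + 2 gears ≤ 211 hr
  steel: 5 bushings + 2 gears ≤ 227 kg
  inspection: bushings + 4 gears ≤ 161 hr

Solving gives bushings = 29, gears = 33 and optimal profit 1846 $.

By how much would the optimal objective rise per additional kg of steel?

Check each constraint at x*: lathe time 211/211 (tight); steel 211/227 (slack 16); inspection 161/161 (tight).
Slack constraints have shadow price 0 (complementary slackness).
From A_Bᵀ y = c: 5·y_lathe time + 1·y_inspection = 17; 2·y_lathe time + 4·y_inspection = 41.
→ y_lathe time = 1.5 and y_inspection = 9.5.
Shadow price of steel = 0.

0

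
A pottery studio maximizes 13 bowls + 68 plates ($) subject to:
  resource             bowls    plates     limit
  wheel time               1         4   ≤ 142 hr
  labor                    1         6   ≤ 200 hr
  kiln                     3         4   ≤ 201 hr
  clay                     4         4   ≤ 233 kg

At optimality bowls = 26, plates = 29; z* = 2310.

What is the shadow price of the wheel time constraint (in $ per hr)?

Binding: wheel time and labor. Non-binding: kiln (7 unused), clay (13 unused).
Slack constraints have shadow price 0 (complementary slackness).
The binding rows give the dual system: 1·y_wheel time + 1·y_labor = 13 and 4·y_wheel time + 6·y_labor = 68.
Solving: y_wheel time = 5, y_labor = 8.
Shadow price of wheel time = 5.

5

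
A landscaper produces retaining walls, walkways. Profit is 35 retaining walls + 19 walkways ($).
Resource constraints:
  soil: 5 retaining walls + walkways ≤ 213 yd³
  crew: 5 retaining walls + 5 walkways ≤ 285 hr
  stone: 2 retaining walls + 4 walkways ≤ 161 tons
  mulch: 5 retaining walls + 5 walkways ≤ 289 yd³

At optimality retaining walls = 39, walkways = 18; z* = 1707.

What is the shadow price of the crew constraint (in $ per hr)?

3

Binding: soil and crew. Non-binding: stone (11 unused), mulch (4 unused).
By complementary slackness, y = 0 for the non-binding constraints.
The binding rows give the dual system: 5·y_soil + 5·y_crew = 35 and 1·y_soil + 5·y_crew = 19.
→ y_soil = 4 and y_crew = 3.
Shadow price of crew = 3.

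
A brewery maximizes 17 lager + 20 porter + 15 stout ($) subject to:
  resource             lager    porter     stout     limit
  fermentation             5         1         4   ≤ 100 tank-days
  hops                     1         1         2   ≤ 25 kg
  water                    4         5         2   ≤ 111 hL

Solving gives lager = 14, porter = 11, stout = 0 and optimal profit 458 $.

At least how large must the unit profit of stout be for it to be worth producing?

16

Binding: hops and water. Non-binding: fermentation (19 unused).
By complementary slackness, y = 0 for the non-binding constraint.
From A_Bᵀ y = c: 1·y_hops + 4·y_water = 17; 1·y_hops + 5·y_water = 20.
→ y_hops = 5 and y_water = 3.
stout enters the basis when its profit ≥ yᵀa₃ = 5·2 + 3·2 = 16.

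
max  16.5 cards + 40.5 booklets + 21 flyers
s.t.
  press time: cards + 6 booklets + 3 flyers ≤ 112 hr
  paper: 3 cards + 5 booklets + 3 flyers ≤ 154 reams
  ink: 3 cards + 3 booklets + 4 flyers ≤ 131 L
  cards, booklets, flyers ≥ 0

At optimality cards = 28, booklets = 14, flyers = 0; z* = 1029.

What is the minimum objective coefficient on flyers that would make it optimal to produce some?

22.5

Check each constraint at x*: press time 112/112 (tight); paper 154/154 (tight); ink 126/131 (slack 5).
By complementary slackness, y = 0 for the non-binding constraint.
From A_Bᵀ y = c: 1·y_press time + 3·y_paper = 16.5; 6·y_press time + 5·y_paper = 40.5.
This yields shadow prices y_press time = 3, y_paper = 4.5.
flyers enters the basis when its profit ≥ yᵀa₃ = 3·3 + 4.5·3 = 22.5.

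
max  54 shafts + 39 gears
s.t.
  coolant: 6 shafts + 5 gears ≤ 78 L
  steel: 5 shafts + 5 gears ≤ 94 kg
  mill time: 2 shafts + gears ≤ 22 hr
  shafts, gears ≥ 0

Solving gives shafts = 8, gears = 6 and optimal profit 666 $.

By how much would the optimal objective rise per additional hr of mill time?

Binding: coolant and mill time. Non-binding: steel (24 unused).
Slack constraints have shadow price 0 (complementary slackness).
Dual feasibility on the basic columns requires 6·y_coolant + 2·y_mill time = 54, 5·y_coolant + 1·y_mill time = 39.
This yields shadow prices y_coolant = 6, y_mill time = 9.
Shadow price of mill time = 9.

9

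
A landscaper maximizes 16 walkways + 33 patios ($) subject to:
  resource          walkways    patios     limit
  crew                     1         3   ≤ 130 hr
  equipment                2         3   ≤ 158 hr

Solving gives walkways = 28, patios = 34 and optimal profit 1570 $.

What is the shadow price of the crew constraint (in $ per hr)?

Check each constraint at x*: crew 130/130 (tight); equipment 158/158 (tight).
Dual feasibility on the basic columns requires 1·y_crew + 2·y_equipment = 16, 3·y_crew + 3·y_equipment = 33.
This yields shadow prices y_crew = 6, y_equipment = 5.
Shadow price of crew = 6.

6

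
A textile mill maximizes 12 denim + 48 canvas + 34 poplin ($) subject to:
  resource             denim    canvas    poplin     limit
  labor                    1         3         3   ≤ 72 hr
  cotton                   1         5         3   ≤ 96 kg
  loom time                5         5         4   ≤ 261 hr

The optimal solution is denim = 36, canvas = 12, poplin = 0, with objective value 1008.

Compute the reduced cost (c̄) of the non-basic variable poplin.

-2

Check each constraint at x*: labor 72/72 (tight); cotton 96/96 (tight); loom time 240/261 (slack 21).
Since loom time is not tight, its dual is 0.
Dual feasibility on the basic columns requires 1·y_labor + 1·y_cotton = 12, 3·y_labor + 5·y_cotton = 48.
Solving: y_labor = 6, y_cotton = 6.
Reduced cost of poplin: c₃ − yᵀa₃ = 34 − (6·3 + 6·3) = 34 − 36 = -2.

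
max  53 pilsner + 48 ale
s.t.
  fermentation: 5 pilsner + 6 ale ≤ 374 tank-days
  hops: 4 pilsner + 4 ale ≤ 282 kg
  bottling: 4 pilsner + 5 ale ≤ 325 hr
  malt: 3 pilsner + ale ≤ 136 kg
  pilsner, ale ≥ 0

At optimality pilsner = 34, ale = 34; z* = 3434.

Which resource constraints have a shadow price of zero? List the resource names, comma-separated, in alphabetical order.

fermentation: 374/374 (binding)
hops: 272/282 (slack 10)
bottling: 306/325 (slack 19)
malt: 136/136 (binding)
By complementary slackness, a constraint with positive slack has shadow price 0 → bottling, hops.

bottling, hops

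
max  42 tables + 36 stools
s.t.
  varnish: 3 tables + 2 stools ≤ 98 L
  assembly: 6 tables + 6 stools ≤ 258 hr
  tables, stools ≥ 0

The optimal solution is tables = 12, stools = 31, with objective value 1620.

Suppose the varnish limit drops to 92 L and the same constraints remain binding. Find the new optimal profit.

1584

Check each constraint at x*: varnish 98/98 (tight); assembly 258/258 (tight).
From A_Bᵀ y = c: 3·y_varnish + 6·y_assembly = 42; 2·y_varnish + 6·y_assembly = 36.
Solving: y_varnish = 6, y_assembly = 4.
Δz = y_varnish·Δb = 6 × (-6) = -36, so new z* = 1620 − 36 = 1584.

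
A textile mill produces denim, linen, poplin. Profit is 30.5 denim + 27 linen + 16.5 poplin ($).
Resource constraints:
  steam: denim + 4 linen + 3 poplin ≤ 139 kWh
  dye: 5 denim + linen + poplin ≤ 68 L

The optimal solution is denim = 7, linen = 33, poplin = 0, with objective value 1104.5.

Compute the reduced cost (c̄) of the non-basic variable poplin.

At the optimum: steam uses 139 of 139 (binding); dye uses 68 of 68 (binding).
From A_Bᵀ y = c: 1·y_steam + 5·y_dye = 30.5; 4·y_steam + 1·y_dye = 27.
Solving: y_steam = 5.5, y_dye = 5.
Reduced cost of poplin: c₃ − yᵀa₃ = 16.5 − (5.5·3 + 5·1) = 16.5 − 21.5 = -5.

-5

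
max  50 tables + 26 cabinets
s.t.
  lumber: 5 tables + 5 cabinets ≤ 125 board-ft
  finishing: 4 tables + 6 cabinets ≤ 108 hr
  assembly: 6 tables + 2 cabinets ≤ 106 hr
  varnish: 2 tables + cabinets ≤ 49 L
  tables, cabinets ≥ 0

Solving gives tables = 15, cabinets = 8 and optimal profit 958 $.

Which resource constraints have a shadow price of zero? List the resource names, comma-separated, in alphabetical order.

lumber: 115/125 (slack 10)
finishing: 108/108 (binding)
assembly: 106/106 (binding)
varnish: 38/49 (slack 11)
By complementary slackness, a constraint with positive slack has shadow price 0 → lumber, varnish.

lumber, varnish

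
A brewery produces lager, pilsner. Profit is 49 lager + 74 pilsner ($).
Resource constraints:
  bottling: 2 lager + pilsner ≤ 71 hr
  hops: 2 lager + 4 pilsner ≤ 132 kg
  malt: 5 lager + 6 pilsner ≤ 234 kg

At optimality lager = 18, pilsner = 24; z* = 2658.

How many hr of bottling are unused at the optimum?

bottling used = 2·18 + 1·24 = 60; slack = 71 − 60 = 11.

11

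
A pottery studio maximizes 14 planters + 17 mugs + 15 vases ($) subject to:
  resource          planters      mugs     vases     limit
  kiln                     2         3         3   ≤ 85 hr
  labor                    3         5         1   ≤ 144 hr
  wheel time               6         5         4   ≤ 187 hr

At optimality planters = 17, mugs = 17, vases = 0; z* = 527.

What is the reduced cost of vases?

-1

Binding: kiln and wheel time. Non-binding: labor (8 unused).
Since labor is not tight, its dual is 0.
From A_Bᵀ y = c: 2·y_kiln + 6·y_wheel time = 14; 3·y_kiln + 5·y_wheel time = 17.
→ y_kiln = 4 and y_wheel time = 1.
Reduced cost of vases: c₃ − yᵀa₃ = 15 − (4·3 + 1·4) = 15 − 16 = -1.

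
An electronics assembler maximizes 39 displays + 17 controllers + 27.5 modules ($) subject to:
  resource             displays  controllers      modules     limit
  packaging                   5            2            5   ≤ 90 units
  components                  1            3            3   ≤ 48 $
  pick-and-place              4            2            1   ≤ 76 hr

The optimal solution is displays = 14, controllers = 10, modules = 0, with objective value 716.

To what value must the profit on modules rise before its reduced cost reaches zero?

Binding: packaging and pick-and-place. Non-binding: components (4 unused).
Slack constraints have shadow price 0 (complementary slackness).
From A_Bᵀ y = c: 5·y_packaging + 4·y_pick-and-place = 39; 2·y_packaging + 2·y_pick-and-place = 17.
Solving: y_packaging = 5, y_pick-and-place = 3.5.
modules enters the basis when its profit ≥ yᵀa₃ = 5·5 + 3.5·1 = 28.5.

28.5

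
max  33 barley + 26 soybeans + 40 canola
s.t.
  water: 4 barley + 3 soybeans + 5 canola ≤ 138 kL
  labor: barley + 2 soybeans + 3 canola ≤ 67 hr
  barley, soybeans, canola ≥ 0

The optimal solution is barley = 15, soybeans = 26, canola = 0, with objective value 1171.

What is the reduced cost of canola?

At the optimum: water uses 138 of 138 (binding); labor uses 67 of 67 (binding).
Dual feasibility on the basic columns requires 4·y_water + 1·y_labor = 33, 3·y_water + 2·y_labor = 26.
→ y_water = 8 and y_labor = 1.
Reduced cost of canola: c₃ − yᵀa₃ = 40 − (8·5 + 1·3) = 40 − 43 = -3.

-3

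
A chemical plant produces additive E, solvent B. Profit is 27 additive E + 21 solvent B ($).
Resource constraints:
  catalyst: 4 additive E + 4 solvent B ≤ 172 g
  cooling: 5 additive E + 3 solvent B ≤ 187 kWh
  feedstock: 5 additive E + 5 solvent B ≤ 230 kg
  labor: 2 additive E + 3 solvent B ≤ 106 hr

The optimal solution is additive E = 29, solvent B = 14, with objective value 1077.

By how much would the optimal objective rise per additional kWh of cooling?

3

Binding: catalyst and cooling. Non-binding: feedstock (15 unused), labor (6 unused).
Slack constraints have shadow price 0 (complementary slackness).
Dual feasibility on the basic columns requires 4·y_catalyst + 5·y_cooling = 27, 4·y_catalyst + 3·y_cooling = 21.
This yields shadow prices y_catalyst = 3, y_cooling = 3.
Shadow price of cooling = 3.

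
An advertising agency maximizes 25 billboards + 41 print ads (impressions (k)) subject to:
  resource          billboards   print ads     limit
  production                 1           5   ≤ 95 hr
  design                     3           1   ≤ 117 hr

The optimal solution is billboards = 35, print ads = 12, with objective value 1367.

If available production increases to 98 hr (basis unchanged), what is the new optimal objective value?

At the optimum: production uses 95 of 95 (binding); design uses 117 of 117 (binding).
From A_Bᵀ y = c: 1·y_production + 3·y_design = 25; 5·y_production + 1·y_design = 41.
Solving: y_production = 7, y_design = 6.
Δz = y_production·Δb = 7 × (3) = 21, so new z* = 1367 + 21 = 1388.

1388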